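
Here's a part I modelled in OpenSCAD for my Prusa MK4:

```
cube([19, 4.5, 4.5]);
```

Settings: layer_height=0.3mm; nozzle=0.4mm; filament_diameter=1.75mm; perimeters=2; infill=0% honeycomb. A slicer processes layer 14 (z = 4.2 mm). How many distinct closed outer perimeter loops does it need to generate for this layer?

At z = 4.2 mm: the cube is present — its section is the full 19×4.5 rectangle. The result has 1 disconnected region.

1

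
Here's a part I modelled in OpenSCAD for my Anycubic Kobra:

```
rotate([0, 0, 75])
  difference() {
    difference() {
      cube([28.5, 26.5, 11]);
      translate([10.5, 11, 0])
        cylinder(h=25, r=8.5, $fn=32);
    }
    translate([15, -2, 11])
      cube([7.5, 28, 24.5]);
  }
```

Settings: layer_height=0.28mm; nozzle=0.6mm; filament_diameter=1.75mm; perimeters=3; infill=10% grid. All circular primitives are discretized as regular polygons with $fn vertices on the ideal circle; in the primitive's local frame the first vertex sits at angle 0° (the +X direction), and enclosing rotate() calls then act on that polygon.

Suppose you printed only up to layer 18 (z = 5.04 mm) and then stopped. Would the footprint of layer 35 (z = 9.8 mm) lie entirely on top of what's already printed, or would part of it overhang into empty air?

Compare the two slices. At z = 5.04: the cube (footprint 28.5×26.5) is included at this height (area 755.25 mm²); the r=8.5 cylinder at (10.5, 11) contributes a regular 32-gon of circumradius 8.5 (area = (32/2)·8.500²·sin(360°/32) = 225.52 mm²); After the difference (first − rest): starting from the 28.5×26.5 cube (755.25 mm²), the r=8.5 cylinder at (10.5, 11) lies wholly inside it (removes its full 225.52 mm² and its 53.32 mm outline becomes a hole wall) — area = 529.73 mm²; the cube at (15, -2) is absent (z outside [11, 35.5]); Taking the first minus the rest: none of the subtracted shapes is present at this height, so that combined region is unchanged — area = 529.73 mm²; (rotated 75° about Z; rotation is an isometry so areas/perimeters/island counts are preserved). At z = 9.8: the 28.5×26.5 cube contributes its full rectangle (area 755.25 mm²); the r=8.5 cylinder at (10.5, 11) contributes a regular 32-gon of circumradius 8.5 (area = (32/2)·8.500²·sin(360°/32) = 225.52 mm²); Taking the first minus the rest: starting from the 28.5×26.5 cube (755.25 mm²), the r=8.5 cylinder at (10.5, 11) lies wholly inside it (removes its full 225.52 mm² and its 53.32 mm outline becomes a hole wall) — area = 529.73 mm²; the cube at (15, -2) is absent (z outside [11, 35.5]); Subtracting the remaining from the first: none of the subtracted shapes is present at this height, so the result so far is unchanged — area = 529.73 mm²; (whole slice rotated 75° about Z — lengths, areas and connectivity unchanged). Checking containment: the cross-section at z = 9.8 is a subset of the cross-section at z = 5.04.

entirely on top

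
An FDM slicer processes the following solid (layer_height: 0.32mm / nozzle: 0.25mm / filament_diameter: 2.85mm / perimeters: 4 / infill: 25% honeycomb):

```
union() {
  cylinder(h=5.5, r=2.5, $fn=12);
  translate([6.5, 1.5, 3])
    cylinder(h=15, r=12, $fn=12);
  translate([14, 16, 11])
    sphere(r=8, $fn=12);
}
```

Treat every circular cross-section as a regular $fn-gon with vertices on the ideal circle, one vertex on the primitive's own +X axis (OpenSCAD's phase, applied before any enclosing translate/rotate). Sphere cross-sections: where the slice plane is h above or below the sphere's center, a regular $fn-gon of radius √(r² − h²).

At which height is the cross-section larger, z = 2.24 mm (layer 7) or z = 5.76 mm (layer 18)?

layer 18 (z = 5.76 mm)

Layer 7 (z = 2.24): the r=2.5 cylinder contributes a regular 12-gon of circumradius 2.5 (area = (12/2)·2.500²·sin(360°/12) = 18.75 mm²); the cylinder at (6.5, 1.5) is not intersected at this z (z outside [3, 18]); the sphere at (14, 16) is not intersected at this z (|z−center|=8.760 > r=8); Combining (union): only the r=2.5 cylinder is present, so the union is just that shape — area = 18.75 mm². So its area = 18.75 mm². Layer 18 (z = 5.76): the cylinder is absent (z outside [0, 5.5]); the r=12 cylinder at (6.5, 1.5) contributes a regular 12-gon of circumradius 12 (area = (12/2)·12.000²·sin(360°/12) = 432.00 mm²); the sphere at (14, 16): section is a regular 12-gon, circumradius = √(r²−h²) = √(8²−5.24²) = 6.045 (area = (12/2)·6.045²·sin(360°/12) = 109.63 mm²); Combining (union): the regions partially overlap — summed areas 541.63 mm² minus the doubly-counted overlap 5.50 mm² gives 536.12 mm² — area = 536.12 mm². So its area = 536.12 mm². Layer 18 is larger (536.12 vs 18.75 mm²).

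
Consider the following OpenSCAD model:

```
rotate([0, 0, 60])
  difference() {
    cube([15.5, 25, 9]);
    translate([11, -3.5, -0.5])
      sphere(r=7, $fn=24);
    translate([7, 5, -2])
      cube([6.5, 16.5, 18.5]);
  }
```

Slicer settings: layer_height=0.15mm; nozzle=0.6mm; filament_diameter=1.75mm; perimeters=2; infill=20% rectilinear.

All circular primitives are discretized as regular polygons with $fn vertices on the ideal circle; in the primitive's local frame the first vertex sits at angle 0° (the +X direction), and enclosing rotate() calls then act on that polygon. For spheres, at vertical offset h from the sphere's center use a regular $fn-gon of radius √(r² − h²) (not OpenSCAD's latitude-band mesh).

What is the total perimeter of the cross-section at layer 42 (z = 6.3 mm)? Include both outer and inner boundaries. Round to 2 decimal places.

At z = 6.3 mm: the cube (footprint 15.5×25) is included at this height (perimeter 81.00 mm); the sphere at (11, -3.5): section is a regular 24-gon, circumradius = √(r²−h²) = √(7²−6.8²) = 1.661 (perimeter = 2·24·1.661·sin(180°/24) = 10.41 mm); the 6.5×16.5 cube at (7, 5) contributes its full rectangle (perimeter 46.00 mm); After the difference (first − rest): starting from the 15.5×25 cube, the r=7 sphere at (11, -3.5) misses the remaining region (no effect); the 6.5×16.5 cube at (7, 5) lies wholly inside it (removes its full 107.25 mm² and its 46.00 mm outline becomes a hole wall) — boundary (outer + 1 inner loop) = 127.00 mm; (rotated 60° about Z; rotation is an isometry so areas/perimeters/island counts are preserved). Overall, the cross-section is one region with 1 hole. Total boundary length (outer + inner) = 127.00 mm.

127.00 mm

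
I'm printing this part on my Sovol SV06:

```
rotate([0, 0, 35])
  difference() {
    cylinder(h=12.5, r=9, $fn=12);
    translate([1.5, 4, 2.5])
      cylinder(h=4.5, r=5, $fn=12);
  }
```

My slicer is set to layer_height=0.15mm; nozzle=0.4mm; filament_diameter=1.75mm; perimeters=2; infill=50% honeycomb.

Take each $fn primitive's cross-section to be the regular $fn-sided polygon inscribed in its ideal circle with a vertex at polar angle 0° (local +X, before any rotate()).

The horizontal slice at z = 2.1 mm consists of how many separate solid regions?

1

At z = 2.1 mm: the r=9 cylinder gives a regular 12-gon of circumradius 9 (constant along its height); the cylinder at (1.5, 4) is absent (z outside [2.5, 7]); After the difference (first − rest): none of the subtracted shapes is present at this height, so the r=9 cylinder is unchanged — 1 connected region; (rotated 35° about Z; rotation is an isometry so areas/perimeters/island counts are preserved). The result has 1 disconnected region.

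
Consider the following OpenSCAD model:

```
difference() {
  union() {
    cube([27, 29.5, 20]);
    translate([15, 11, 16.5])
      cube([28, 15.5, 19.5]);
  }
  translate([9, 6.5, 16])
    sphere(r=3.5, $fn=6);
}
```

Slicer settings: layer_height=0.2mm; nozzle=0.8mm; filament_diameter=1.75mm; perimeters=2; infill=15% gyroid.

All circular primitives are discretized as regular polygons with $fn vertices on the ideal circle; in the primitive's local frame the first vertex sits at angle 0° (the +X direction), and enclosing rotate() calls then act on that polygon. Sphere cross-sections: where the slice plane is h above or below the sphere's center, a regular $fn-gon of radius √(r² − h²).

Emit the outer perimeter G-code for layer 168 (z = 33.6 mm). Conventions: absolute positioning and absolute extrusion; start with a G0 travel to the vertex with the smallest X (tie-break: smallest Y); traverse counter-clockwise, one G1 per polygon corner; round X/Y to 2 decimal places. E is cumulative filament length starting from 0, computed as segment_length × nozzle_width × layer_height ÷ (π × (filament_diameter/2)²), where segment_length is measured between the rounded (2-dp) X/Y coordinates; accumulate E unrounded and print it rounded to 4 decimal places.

At z = 33.6 mm: the cube does not reach this height (z outside [0, 20]); the 28×15.5 cube at (15, 11) contributes its full rectangle; Merging all regions: only the 28×15.5 cube at (15, 11) is present, so the union is just that shape — 1 connected region; the sphere at (9, 6.5) does not reach this height (|z−center|=17.600 > r=3.5); After the difference (first − rest): none of the subtracted shapes is present at this height, so the result so far is unchanged — 1 connected region. The outline is a single polygon with 4 vertices. Extrusion per mm of travel: 0.8 × 0.2 / (π × 0.875²) = 0.066520. Accumulating E over each segment gives final E = 5.7873.

G0 X15.00 Y11.00 Z33.60
G1 X43.00 Y11.00 E1.8626
G1 X43.00 Y26.50 E2.8936
G1 X15.00 Y26.50 E4.7562
G1 X15.00 Y11.00 E5.7873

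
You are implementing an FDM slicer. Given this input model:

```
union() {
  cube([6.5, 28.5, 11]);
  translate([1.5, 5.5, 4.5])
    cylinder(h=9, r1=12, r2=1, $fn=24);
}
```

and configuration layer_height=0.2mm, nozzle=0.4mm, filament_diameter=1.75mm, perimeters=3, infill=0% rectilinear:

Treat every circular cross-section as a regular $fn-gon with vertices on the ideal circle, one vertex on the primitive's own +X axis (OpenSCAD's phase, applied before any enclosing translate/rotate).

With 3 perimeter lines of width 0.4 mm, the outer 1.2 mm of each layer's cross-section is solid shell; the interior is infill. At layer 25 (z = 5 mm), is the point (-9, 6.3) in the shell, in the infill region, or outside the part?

At z = 5 mm: the cube (footprint 6.5×28.5) is included at this height; the cone at (1.5, 5.5) (r1=12→r2=1) has section circumradius 11.389 here — a regular 24-gon; Merging all regions: the regions partially overlap (shared area 107.39 mm²), so overlapping operands fuse into one piece — 1 connected region. Overall, the cross-section is a single solid region. The nearest boundary edge runs (-9.89, 5.50)→(-9.50, 8.45); distance from the point to it = 0.78 mm. The point is inside the cross-section, 0.78 mm from the nearest boundary — within the 1.2 mm shell band (3 × 0.4).

shell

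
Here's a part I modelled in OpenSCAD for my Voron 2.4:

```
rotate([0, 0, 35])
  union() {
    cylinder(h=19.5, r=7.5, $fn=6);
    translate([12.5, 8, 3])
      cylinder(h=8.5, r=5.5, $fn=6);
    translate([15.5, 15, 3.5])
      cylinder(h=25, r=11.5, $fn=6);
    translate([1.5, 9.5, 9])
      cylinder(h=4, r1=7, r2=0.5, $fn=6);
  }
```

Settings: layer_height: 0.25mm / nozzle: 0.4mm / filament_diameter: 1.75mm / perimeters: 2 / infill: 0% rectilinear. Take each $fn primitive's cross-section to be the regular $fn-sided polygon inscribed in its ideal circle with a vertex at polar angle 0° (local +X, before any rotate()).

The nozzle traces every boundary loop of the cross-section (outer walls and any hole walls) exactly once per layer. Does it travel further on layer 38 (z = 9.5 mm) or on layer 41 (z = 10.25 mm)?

layer 41 (z = 10.25 mm)

Layer 38 (z = 9.5): the r=7.5 cylinder gives a regular 6-gon of circumradius 7.5 (constant along its height) (perimeter = 2·6·7.500·sin(180°/6) = 45.00 mm); the r=5.5 cylinder at (12.5, 8) contributes a regular 6-gon of circumradius 5.5 (perimeter = 2·6·5.500·sin(180°/6) = 33.00 mm); the r=11.5 cylinder at (15.5, 15) gives a regular 6-gon of circumradius 11.5 (constant along its height) (perimeter = 2·6·11.500·sin(180°/6) = 69.00 mm); the cone at (1.5, 9.5): at t=0.125 of its height the radius interpolates to r₁+(r₂−r₁)t = 6.188, giving a regular 6-gon of that circumradius (perimeter = 2·6·6.188·sin(180°/6) = 37.12 mm); Taking the union: the regions partially overlap (shared area 81.76 mm²), so the edge portions inside another operand are dropped and the merged outline is re-measured after clipping — boundary = 122.01 mm; (whole slice rotated 35° about Z — lengths, areas and connectivity unchanged). So its perimeter = 122.01 mm. Layer 41 (z = 10.25): the r=7.5 cylinder gives a regular 6-gon of circumradius 7.5 (constant along its height) (perimeter = 2·6·7.500·sin(180°/6) = 45.00 mm); the r=5.5 cylinder at (12.5, 8) gives a regular 6-gon of circumradius 5.5 (constant along its height) (perimeter = 2·6·5.500·sin(180°/6) = 33.00 mm); the cylinder at (15.5, 15): section is a regular 6-gon, circumradius r=11.5 (perimeter = 2·6·11.500·sin(180°/6) = 69.00 mm); the cone at (1.5, 9.5) contributes a regular 6-gon of circumradius 4.969 (interpolated between r1=7 and r2=0.5 at t=0.312) (perimeter = 2·6·4.969·sin(180°/6) = 29.81 mm); Combining (union): the regions partially overlap (shared area 70.25 mm²), so the edge portions inside another operand are dropped and the merged outline is re-measured after clipping — boundary = 133.49 mm; (whole slice rotated 35° about Z — lengths, areas and connectivity unchanged). So its perimeter = 133.49 mm. Layer 41 is larger (133.49 vs 122.01 mm).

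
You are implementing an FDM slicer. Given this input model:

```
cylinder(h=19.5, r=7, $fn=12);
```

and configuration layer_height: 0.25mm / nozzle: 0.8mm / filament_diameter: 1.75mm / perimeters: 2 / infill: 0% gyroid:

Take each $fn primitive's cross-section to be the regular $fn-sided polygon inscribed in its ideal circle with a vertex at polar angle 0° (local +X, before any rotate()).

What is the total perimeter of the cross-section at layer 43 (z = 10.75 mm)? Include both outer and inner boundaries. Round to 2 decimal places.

At z = 10.75 mm: the r=7 cylinder gives a regular 12-gon of circumradius 7 (constant along its height) (perimeter = 2·12·7.000·sin(180°/12) = 43.48 mm). Overall, the cross-section is a single solid region. Total boundary length (outer) = 43.48 mm.

43.48 mm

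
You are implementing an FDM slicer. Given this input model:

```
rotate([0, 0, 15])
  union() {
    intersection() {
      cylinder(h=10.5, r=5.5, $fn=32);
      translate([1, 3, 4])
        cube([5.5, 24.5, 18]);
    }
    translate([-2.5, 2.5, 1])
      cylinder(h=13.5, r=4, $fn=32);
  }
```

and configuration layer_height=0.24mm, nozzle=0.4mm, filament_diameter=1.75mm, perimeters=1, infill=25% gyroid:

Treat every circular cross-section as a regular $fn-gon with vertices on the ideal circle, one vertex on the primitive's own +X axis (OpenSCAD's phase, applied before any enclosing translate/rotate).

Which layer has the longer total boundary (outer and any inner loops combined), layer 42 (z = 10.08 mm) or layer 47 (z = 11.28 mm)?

Layer 42 (z = 10.08): the cylinder: section is a regular 32-gon, circumradius r=5.5 (perimeter = 2·32·5.500·sin(180°/32) = 34.50 mm); the cube at (1, 3) (footprint 5.5×24.5) is included at this height (perimeter 60.00 mm); Taking the intersection: the 5.5×24.5 cube at (1, 3) partially overlaps the r=5.5 cylinder; clipping to the common part keeps 5.57 mm² — boundary = 10.45 mm; the r=4 cylinder at (-2.5, 2.5) gives a regular 32-gon of circumradius 4 (constant along its height) (perimeter = 2·32·4.000·sin(180°/32) = 25.09 mm); Taking the union: the regions partially overlap (shared area 0.39 mm²), so the edge portions inside another operand are dropped and the merged outline is re-measured after clipping — boundary = 32.22 mm; (rotated 15° about Z; rotation is an isometry so areas/perimeters/island counts are preserved). So its perimeter = 32.22 mm. Layer 47 (z = 11.28): the cylinder is not intersected at this z (z outside [0, 10.5]); the cube at (1, 3) (footprint 5.5×24.5) is included at this height (perimeter 60.00 mm); Taking the intersection: at least one operand is absent at this height, so nothing remains; the r=4 cylinder at (-2.5, 2.5) contributes a regular 32-gon of circumradius 4 (perimeter = 2·32·4.000·sin(180°/32) = 25.09 mm); Taking the union: only the r=4 cylinder at (-2.5, 2.5) is present, so the union is just that shape — boundary = 25.09 mm; (whole slice rotated 15° about Z — lengths, areas and connectivity unchanged). So its perimeter = 25.09 mm. Layer 42 is larger (32.22 vs 25.09 mm).

layer 42 (z = 10.08 mm)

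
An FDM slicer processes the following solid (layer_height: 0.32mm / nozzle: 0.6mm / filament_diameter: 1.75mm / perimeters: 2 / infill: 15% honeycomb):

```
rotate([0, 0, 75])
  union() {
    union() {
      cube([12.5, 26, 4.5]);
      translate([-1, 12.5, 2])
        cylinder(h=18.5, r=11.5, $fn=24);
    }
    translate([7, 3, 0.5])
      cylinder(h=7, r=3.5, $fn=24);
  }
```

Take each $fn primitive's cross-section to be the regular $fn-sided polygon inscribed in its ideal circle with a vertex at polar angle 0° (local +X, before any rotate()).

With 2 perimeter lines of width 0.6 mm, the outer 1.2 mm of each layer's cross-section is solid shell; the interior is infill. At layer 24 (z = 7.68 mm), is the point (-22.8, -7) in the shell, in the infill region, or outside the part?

At z = 7.68 mm: the cube is not intersected at this z (z outside [0, 4.5]); the cylinder at (-1, 12.5): section is a regular 24-gon, circumradius r=11.5; Taking the union: only the r=11.5 cylinder at (-1, 12.5) is present, so the union is just that shape — 1 connected region; the cylinder at (7, 3) is absent (z outside [0.5, 7.5]); Combining (union): only that combined region is present, so the union is just that shape — 1 connected region; (whole slice rotated 75° about Z — lengths, areas and connectivity unchanged). Overall, the cross-section is a single solid region. Undo the 75° rotation: the query point maps to (-12.663, 20.211) in the un-rotated model frame. The nearest boundary edge runs (-9.13, 20.63)→(-10.96, 18.25); distance from the point to it = 2.55 mm. The point is not inside any of the regions above, so it lies outside the cross-section (2.55 mm from the nearest boundary).

outside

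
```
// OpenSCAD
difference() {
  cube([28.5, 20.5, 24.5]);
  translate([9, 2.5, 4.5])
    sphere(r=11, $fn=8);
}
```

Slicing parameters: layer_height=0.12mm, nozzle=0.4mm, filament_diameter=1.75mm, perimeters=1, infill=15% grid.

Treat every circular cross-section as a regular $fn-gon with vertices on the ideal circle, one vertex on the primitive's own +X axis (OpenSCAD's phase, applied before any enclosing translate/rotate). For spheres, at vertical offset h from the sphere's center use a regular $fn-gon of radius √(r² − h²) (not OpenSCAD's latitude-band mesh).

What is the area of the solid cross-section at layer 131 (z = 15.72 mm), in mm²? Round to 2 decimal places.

At z = 15.72 mm: the cube (footprint 28.5×20.5) is included at this height (area 584.25 mm²); the sphere at (9, 2.5) is absent (|z−center|=11.220 > r=11); Taking the first minus the rest: none of the subtracted shapes is present at this height, so the 28.5×20.5 cube is unchanged — area = 584.25 mm². Overall, the cross-section is a single solid region. Net area = 584.25 mm².

584.25 mm²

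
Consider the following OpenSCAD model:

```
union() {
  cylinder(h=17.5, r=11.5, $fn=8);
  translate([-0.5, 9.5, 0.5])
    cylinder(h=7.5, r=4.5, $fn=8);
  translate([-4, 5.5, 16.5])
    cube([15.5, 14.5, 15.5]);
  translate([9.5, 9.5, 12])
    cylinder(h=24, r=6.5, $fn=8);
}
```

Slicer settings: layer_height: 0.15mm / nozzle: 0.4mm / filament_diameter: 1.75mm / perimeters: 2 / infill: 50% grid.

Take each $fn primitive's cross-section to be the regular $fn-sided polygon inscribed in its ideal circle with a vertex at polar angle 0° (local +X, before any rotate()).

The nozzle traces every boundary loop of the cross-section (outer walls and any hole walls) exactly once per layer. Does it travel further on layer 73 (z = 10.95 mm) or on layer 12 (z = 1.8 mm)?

layer 12 (z = 1.8 mm)

Layer 73 (z = 10.95): the r=11.5 cylinder gives a regular 8-gon of circumradius 11.5 (constant along its height) (perimeter = 2·8·11.500·sin(180°/8) = 70.41 mm); the cylinder at (-0.5, 9.5) does not reach this height (z outside [0.5, 8]); the cube at (-4, 5.5) does not reach this height (z outside [16.5, 32]); the cylinder at (9.5, 9.5) is absent (z outside [12, 36]); Merging all regions: only the r=11.5 cylinder is present, so the union is just that shape — boundary = 70.41 mm. So its perimeter = 70.41 mm. Layer 12 (z = 1.8): the cylinder: section is a regular 8-gon, circumradius r=11.5 (perimeter = 2·8·11.500·sin(180°/8) = 70.41 mm); the r=4.5 cylinder at (-0.5, 9.5) gives a regular 8-gon of circumradius 4.5 (constant along its height) (perimeter = 2·8·4.500·sin(180°/8) = 27.55 mm); the cube at (-4, 5.5) is absent (z outside [16.5, 32]); the cylinder at (9.5, 9.5) is absent (z outside [12, 36]); Taking the union: the regions partially overlap (shared area 38.12 mm²), so the edge portions inside another operand are dropped and the merged outline is re-measured after clipping — boundary = 74.28 mm. So its perimeter = 74.28 mm. Layer 12 is larger (74.28 vs 70.41 mm).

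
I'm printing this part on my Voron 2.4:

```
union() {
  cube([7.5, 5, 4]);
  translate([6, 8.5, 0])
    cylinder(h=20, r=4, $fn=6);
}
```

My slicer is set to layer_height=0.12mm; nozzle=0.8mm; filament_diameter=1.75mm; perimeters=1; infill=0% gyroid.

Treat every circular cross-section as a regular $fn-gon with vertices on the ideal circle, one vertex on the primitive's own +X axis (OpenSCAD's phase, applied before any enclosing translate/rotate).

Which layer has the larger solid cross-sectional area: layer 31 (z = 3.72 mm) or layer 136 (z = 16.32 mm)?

Layer 31 (z = 3.72): the cube is present — its section is the full 7.5×5 rectangle (area 37.50 mm²); the r=4 cylinder at (6, 8.5) contributes a regular 6-gon of circumradius 4 (area = (6/2)·4.000²·sin(360°/6) = 41.57 mm²); Combining (union): the 2 present regions are separate (no shared area or edge), so areas and boundary lengths simply add and each stays a separate island — area = 79.07 mm². So its area = 79.07 mm². Layer 136 (z = 16.32): the cube is absent (z outside [0, 4]); the r=4 cylinder at (6, 8.5) contributes a regular 6-gon of circumradius 4 (area = (6/2)·4.000²·sin(360°/6) = 41.57 mm²); Merging all regions: only the r=4 cylinder at (6, 8.5) is present, so the union is just that shape — area = 41.57 mm². So its area = 41.57 mm². Layer 31 is larger (79.07 vs 41.57 mm²).

layer 31 (z = 3.72 mm)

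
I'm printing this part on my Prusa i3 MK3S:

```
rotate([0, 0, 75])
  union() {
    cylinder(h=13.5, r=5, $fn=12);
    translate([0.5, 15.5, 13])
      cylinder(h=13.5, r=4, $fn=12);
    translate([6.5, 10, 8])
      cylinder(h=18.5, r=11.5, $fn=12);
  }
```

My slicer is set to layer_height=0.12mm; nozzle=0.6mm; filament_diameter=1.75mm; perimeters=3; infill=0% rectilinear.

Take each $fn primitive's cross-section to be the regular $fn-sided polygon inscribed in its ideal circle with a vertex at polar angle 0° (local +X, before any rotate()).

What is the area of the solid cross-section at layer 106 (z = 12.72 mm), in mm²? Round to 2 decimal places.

At z = 12.72 mm: the cylinder: section is a regular 12-gon, circumradius r=5 (area = (12/2)·5.000²·sin(360°/12) = 75.00 mm²); the cylinder at (0.5, 15.5) does not reach this height (z outside [13, 26.5]); the r=11.5 cylinder at (6.5, 10) contributes a regular 12-gon of circumradius 11.5 (area = (12/2)·11.500²·sin(360°/12) = 396.75 mm²); Taking the union: the regions partially overlap — summed areas 471.75 mm² minus the doubly-counted overlap 27.37 mm² gives 444.38 mm² — area = 444.38 mm²; (rotated 75° about Z; rotation is an isometry so areas/perimeters/island counts are preserved). Overall, the cross-section is a single solid region. Net area = 444.38 mm².

444.38 mm²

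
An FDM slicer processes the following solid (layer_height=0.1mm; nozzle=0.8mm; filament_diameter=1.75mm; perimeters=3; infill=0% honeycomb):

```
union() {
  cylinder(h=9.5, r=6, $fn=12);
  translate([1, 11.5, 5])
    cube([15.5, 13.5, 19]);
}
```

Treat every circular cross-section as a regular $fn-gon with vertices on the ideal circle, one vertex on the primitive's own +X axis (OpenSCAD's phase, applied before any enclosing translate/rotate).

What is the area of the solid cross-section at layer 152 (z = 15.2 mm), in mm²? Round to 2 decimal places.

209.25 mm²

At z = 15.2 mm: the cylinder is not intersected at this z (z outside [0, 9.5]); the cube at (1, 11.5) is present — its section is the full 15.5×13.5 rectangle (area 209.25 mm²); Merging all regions: only the 15.5×13.5 cube at (1, 11.5) is present, so the union is just that shape — area = 209.25 mm². Overall, the cross-section is a single solid region. Net area = 209.25 mm².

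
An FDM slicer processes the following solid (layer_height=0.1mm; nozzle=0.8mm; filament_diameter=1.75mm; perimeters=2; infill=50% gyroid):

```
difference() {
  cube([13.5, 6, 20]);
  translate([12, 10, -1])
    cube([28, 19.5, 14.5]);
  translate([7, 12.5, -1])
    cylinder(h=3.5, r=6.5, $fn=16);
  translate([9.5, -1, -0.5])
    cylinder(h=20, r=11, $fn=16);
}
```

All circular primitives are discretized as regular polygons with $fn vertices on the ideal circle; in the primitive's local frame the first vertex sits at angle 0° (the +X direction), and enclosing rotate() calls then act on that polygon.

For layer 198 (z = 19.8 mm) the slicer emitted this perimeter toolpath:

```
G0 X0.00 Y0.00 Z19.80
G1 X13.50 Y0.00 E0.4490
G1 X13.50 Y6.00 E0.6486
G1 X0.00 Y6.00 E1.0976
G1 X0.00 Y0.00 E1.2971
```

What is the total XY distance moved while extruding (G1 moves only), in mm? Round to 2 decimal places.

39.00 mm

Sum the Euclidean lengths of each G1 segment: total = 39.00 mm.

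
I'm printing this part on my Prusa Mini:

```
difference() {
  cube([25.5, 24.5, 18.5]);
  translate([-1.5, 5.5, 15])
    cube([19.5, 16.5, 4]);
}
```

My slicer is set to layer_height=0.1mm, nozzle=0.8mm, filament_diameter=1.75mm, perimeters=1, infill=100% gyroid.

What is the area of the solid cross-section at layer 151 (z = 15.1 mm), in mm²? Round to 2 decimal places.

At z = 15.1 mm: the cube is present — its section is the full 25.5×24.5 rectangle (area 624.75 mm²); the 19.5×16.5 cube at (-1.5, 5.5) contributes its full rectangle (area 321.75 mm²); Subtracting the remaining from the first: starting from the 25.5×24.5 cube (624.75 mm²), the 19.5×16.5 cube at (-1.5, 5.5) partially overlaps it — only the 297.00 mm² overlap (of its 321.75 mm²) is removed, clipping the outline — area = 327.75 mm². Overall, the cross-section is a single solid region. Net area = 327.75 mm².

327.75 mm²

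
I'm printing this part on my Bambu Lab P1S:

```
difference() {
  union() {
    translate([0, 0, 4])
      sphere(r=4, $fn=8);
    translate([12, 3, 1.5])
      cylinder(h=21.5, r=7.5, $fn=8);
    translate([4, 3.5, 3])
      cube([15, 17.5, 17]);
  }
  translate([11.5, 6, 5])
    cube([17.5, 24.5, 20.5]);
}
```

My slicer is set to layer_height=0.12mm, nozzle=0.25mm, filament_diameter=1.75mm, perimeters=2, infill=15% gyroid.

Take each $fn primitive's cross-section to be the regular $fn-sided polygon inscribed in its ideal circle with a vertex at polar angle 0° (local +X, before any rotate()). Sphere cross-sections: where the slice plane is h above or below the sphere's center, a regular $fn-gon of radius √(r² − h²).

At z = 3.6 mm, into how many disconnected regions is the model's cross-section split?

At z = 3.6 mm: the r=4 sphere contributes a regular 8-gon of circumradius √(4²−0.4²) = 3.980; the cylinder at (12, 3): section is a regular 8-gon, circumradius r=7.5; the cube at (4, 3.5) (footprint 15×17.5) is included at this height; Merging all regions: the regions partially overlap (shared area 72.05 mm²), so overlapping operands fuse into one piece — 2 connected regions; the cube at (11.5, 6) does not reach this height (z outside [5, 25.5]); Subtracting the remaining from the first: none of the subtracted shapes is present at this height, so the result so far is unchanged — 2 connected regions. The result has 2 disconnected regions.

2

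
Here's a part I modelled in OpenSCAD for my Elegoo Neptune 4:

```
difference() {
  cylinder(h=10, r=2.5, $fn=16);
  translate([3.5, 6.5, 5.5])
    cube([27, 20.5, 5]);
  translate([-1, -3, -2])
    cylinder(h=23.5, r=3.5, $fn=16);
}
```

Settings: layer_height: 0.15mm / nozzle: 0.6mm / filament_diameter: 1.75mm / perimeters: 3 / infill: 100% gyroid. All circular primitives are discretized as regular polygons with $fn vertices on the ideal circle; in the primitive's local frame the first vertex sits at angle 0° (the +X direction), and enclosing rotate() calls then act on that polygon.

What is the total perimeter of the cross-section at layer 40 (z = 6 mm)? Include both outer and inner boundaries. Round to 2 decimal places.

At z = 6 mm: the r=2.5 cylinder contributes a regular 16-gon of circumradius 2.5 (perimeter = 2·16·2.500·sin(180°/16) = 15.61 mm); the 27×20.5 cube at (3.5, 6.5) contributes its full rectangle (perimeter 95.00 mm); the r=3.5 cylinder at (-1, -3) gives a regular 16-gon of circumradius 3.5 (constant along its height) (perimeter = 2·16·3.500·sin(180°/16) = 21.85 mm); After the difference (first − rest): starting from the r=2.5 cylinder, the 27×20.5 cube at (3.5, 6.5) misses the remaining region (no effect); the r=3.5 cylinder at (-1, -3) partially overlaps it — only the 9.47 mm² overlap (of its 37.50 mm²) is removed, clipping the outline — boundary = 14.39 mm. Overall, the cross-section is a single solid region. Total boundary length (outer) = 14.39 mm.

14.39 mm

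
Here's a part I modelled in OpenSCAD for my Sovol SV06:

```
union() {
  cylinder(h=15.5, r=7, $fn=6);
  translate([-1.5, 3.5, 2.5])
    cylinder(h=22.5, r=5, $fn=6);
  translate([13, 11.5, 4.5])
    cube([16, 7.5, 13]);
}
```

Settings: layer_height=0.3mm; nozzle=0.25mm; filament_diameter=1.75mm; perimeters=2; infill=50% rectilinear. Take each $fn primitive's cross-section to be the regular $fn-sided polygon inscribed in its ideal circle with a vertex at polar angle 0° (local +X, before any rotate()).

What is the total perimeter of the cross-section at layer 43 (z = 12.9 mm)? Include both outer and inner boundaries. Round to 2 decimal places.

92.56 mm

At z = 12.9 mm: the cylinder: section is a regular 6-gon, circumradius r=7 (perimeter = 2·6·7.000·sin(180°/6) = 42.00 mm); the r=5 cylinder at (-1.5, 3.5) contributes a regular 6-gon of circumradius 5 (perimeter = 2·6·5.000·sin(180°/6) = 30.00 mm); the 16×7.5 cube at (13, 11.5) contributes its full rectangle (perimeter 47.00 mm); Taking the union: the regions partially overlap (shared area 49.41 mm²), so the edge portions inside another operand are dropped and the merged outline is re-measured after clipping — boundary = 92.56 mm. Overall, the cross-section has 2 separate islands. Total boundary length (outer) = 92.56 mm.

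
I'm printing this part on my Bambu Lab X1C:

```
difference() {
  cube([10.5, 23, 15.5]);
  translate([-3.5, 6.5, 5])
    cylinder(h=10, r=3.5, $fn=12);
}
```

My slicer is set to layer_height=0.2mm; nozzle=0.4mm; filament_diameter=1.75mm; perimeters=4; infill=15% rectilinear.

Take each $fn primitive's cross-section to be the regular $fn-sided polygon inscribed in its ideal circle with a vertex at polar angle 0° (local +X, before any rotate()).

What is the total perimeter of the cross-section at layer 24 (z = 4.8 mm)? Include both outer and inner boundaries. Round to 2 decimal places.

At z = 4.8 mm: the cube is present — its section is the full 10.5×23 rectangle (perimeter 67.00 mm); the cylinder at (-3.5, 6.5) is absent (z outside [5, 15]); Subtracting the remaining from the first: none of the subtracted shapes is present at this height, so the 10.5×23 cube is unchanged — boundary = 67.00 mm. Overall, the cross-section is a single solid region. Total boundary length (outer) = 67.00 mm.

67.00 mm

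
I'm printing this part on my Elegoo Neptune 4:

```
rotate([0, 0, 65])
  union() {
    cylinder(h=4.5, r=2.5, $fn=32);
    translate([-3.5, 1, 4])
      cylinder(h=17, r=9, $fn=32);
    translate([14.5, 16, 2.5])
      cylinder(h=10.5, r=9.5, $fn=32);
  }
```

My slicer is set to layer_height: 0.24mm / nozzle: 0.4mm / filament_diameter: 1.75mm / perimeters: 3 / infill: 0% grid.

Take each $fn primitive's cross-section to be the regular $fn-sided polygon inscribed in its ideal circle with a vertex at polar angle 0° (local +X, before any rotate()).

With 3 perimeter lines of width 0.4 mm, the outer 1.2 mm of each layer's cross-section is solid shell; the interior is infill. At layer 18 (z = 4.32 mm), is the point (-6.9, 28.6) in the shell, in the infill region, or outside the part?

shell

At z = 4.32 mm: the cylinder: section is a regular 32-gon, circumradius r=2.5; the r=9 cylinder at (-3.5, 1) contributes a regular 32-gon of circumradius 9; the r=9.5 cylinder at (14.5, 16) contributes a regular 32-gon of circumradius 9.5; Combining (union): the regions partially overlap (shared area 19.51 mm²), so overlapping operands fuse into one piece — 2 connected regions; (rotated 65° about Z; rotation is an isometry so areas/perimeters/island counts are preserved). Overall, the cross-section has 2 separate islands. Undo the 65° rotation: the query point maps to (23.004, 18.340) in the un-rotated model frame. The nearest boundary edge runs (23.28, 19.64)→(23.82, 17.85); distance from the point to it = 0.64 mm. (Shell/infill is judged within the island containing the point — the largest one.) The point is inside the cross-section, 0.64 mm from the nearest boundary — within the 1.2 mm shell band (3 × 0.4).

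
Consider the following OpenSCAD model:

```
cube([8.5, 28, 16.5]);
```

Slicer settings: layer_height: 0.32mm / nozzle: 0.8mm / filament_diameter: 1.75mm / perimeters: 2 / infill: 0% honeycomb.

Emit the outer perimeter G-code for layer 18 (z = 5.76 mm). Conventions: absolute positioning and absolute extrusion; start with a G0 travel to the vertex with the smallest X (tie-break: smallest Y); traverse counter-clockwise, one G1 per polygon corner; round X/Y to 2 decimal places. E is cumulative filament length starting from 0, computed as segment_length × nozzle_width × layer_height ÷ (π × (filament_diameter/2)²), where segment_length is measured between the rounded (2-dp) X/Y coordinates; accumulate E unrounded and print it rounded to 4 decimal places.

G0 X0.00 Y0.00 Z5.76
G1 X8.50 Y0.00 E0.9047
G1 X8.50 Y28.00 E3.8848
G1 X0.00 Y28.00 E4.7895
G1 X0.00 Y0.00 E7.7696

At z = 5.76 mm: the 8.5×28 cube contributes its full rectangle. The outline is a single polygon with 4 vertices. Extrusion per mm of travel: 0.8 × 0.32 / (π × 0.875²) = 0.106432. Accumulating E over each segment gives final E = 7.7696.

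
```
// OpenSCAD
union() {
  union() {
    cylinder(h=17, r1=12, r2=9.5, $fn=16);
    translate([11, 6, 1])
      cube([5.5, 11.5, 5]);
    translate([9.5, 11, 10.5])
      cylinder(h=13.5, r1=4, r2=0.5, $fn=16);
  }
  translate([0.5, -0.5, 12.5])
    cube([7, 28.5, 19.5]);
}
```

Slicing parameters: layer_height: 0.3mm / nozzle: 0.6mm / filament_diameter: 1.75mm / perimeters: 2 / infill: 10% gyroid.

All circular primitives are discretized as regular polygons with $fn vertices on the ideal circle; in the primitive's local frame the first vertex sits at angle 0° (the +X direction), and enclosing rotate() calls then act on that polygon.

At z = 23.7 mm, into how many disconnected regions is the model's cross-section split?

At z = 23.7 mm: the cone does not reach this height (z outside [0, 17]); the cube at (11, 6) is absent (z outside [1, 6]); the cone at (9.5, 11): at t=0.978 of its height the radius interpolates to r₁+(r₂−r₁)t = 0.578, giving a regular 16-gon of that circumradius; Taking the union: only the cone at (9.5, 11) is present, so the union is just that shape — 1 connected region; the cube at (0.5, -0.5) (footprint 7×28.5) is included at this height; Combining (union): the 2 present regions are separate (no shared area or edge), so areas and boundary lengths simply add and each stays a separate island — 2 connected regions. The result has 2 disconnected regions.

2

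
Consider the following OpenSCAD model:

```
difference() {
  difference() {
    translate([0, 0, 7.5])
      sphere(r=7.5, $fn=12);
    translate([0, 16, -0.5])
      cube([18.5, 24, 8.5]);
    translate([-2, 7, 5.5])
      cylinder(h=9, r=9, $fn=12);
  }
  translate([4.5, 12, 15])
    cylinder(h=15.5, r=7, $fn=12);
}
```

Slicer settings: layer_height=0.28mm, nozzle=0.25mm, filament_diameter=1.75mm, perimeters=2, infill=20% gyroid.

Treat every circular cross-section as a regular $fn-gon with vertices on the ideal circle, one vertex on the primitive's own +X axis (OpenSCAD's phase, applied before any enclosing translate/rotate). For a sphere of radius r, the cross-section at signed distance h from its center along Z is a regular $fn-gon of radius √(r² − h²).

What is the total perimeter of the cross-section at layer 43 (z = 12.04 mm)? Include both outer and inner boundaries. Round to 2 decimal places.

32.28 mm

At z = 12.04 mm: the r=7.5 sphere slices to a regular 12-gon of circumradius 5.970 (√(r²−h²) with h=4.54 from center) (perimeter = 2·12·5.970·sin(180°/12) = 37.08 mm); the cube at (0, 16) is not intersected at this z (z outside [-0.5, 8]); the r=9 cylinder at (-2, 7) gives a regular 12-gon of circumradius 9 (constant along its height) (perimeter = 2·12·9.000·sin(180°/12) = 55.90 mm); Taking the first minus the rest: starting from the r=7.5 sphere, the r=9 cylinder at (-2, 7) partially overlaps it — only the 62.94 mm² overlap (of its 243.00 mm²) is removed, clipping the outline — boundary = 32.28 mm; the cylinder at (4.5, 12) is absent (z outside [15, 30.5]); After the difference (first − rest): none of the subtracted shapes is present at this height, so the result so far is unchanged — boundary = 32.28 mm. Overall, the cross-section is a single solid region. Total boundary length (outer) = 32.28 mm.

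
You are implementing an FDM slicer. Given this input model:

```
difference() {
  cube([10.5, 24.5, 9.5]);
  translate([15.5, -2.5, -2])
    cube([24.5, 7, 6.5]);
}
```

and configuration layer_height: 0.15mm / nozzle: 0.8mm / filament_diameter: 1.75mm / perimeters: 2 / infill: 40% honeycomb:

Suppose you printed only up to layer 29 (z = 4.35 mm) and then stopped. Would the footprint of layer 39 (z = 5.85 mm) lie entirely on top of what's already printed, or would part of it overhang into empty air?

entirely on top

Compare the two slices. At z = 4.35: the cube is present — its section is the full 10.5×24.5 rectangle (area 257.25 mm²); the 24.5×7 cube at (15.5, -2.5) contributes its full rectangle (area 171.50 mm²); Taking the first minus the rest: starting from the 10.5×24.5 cube (257.25 mm²), the 24.5×7 cube at (15.5, -2.5) misses the remaining region (no effect) — area = 257.25 mm². At z = 5.85: the 10.5×24.5 cube contributes its full rectangle (area 257.25 mm²); the cube at (15.5, -2.5) is not intersected at this z (z outside [-2, 4.5]); Taking the first minus the rest: none of the subtracted shapes is present at this height, so the 10.5×24.5 cube is unchanged — area = 257.25 mm². Checking containment: the cross-section at z = 5.85 is a subset of the cross-section at z = 4.35.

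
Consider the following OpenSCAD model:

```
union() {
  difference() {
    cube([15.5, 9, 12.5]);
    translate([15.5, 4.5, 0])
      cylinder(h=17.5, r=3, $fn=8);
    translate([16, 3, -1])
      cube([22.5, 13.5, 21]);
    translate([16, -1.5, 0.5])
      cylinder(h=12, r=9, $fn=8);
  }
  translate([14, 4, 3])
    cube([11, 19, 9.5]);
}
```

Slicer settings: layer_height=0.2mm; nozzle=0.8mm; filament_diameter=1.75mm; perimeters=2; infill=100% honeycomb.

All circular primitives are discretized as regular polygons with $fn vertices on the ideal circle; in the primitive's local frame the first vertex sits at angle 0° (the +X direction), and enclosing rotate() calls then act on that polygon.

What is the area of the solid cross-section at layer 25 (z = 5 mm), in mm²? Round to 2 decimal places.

At z = 5 mm: the cube is present — its section is the full 15.5×9 rectangle (area 139.50 mm²); the r=3 cylinder at (15.5, 4.5) gives a regular 8-gon of circumradius 3 (constant along its height) (area = (8/2)·3.000²·sin(360°/8) = 25.46 mm²); the cube at (16, 3) (footprint 22.5×13.5) is included at this height (area 303.75 mm²); the r=9 cylinder at (16, -1.5) contributes a regular 8-gon of circumradius 9 (area = (8/2)·9.000²·sin(360°/8) = 229.10 mm²); After the difference (first − rest): starting from the 15.5×9 cube (139.50 mm²), the r=3 cylinder at (15.5, 4.5) partially overlaps it — only the 12.73 mm² overlap (of its 25.46 mm²) is removed, clipping the outline; the 22.5×13.5 cube at (16, 3) misses the remaining region (no effect); the r=9 cylinder at (16, -1.5) partially overlaps it — only the 28.27 mm² overlap (of its 229.10 mm²) is removed, clipping the outline — area = 98.51 mm²; the 11×19 cube at (14, 4) contributes its full rectangle (area 209.00 mm²); Combining (union): the regions partially overlap — summed areas 307.51 mm² minus the doubly-counted overlap 2.72 mm² gives 304.79 mm² — area = 304.79 mm². Overall, the cross-section is a single solid region. Net area = 304.79 mm².

304.79 mm²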